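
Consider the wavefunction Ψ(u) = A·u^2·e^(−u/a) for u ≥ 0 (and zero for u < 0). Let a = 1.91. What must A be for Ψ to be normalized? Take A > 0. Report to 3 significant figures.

A ≈ 0.229

The normalization condition is ∫|Ψ|² du = 1 from 0 to ∞.
Using ∫₀^∞ uⁿ e^(−αu) du = n!/αⁿ⁺¹, with Ψ = A·u^2·e^(−u/a), the integral evaluates to A²·[3·a^5/4].
Substituting a = 1.91 gives A² = 0.05245, so A = 0.2290.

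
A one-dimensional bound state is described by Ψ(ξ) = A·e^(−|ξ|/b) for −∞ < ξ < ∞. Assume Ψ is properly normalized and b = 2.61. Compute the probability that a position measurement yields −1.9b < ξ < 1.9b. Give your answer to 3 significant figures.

P ≈ 0.978

P = ∫_{−1.9b}^{1.9b} |Ψ(ξ)|² dξ.
Since A² = 1/(b), this is the region integral divided by the full normalization integral.
By symmetry take twice the ξ ≥ 0 contribution in numerator and denominator; the 2's cancel. Substituting u = ξ/b, A² and the length scale cancel in the ratio: P = ∫_{0}^{1.9} e^(-2·u) du / ∫_{0}^{∞} e^(-2·u) du.
An antiderivative of e^(-2·u) is -e^(-2·u)/2; evaluating from 0 to 1.9 gives 1/2 - e^(-19/5)/2, while the full integral is 1/2.
The result is P = 0.9776.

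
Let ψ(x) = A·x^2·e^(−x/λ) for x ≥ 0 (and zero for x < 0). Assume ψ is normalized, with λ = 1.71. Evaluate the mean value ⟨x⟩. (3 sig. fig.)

⟨x⟩ ≈ 4.28

By definition ⟨x⟩ = ∫ x |ψ(x)|² dx.
Evaluating both integrals, ⟨x⟩ = 5·λ/2.
Putting λ = 1.71 gives 4.275.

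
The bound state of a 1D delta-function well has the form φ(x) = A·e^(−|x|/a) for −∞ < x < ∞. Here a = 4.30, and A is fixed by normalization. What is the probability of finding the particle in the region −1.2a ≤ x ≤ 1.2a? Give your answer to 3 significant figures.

|φ|² is the probability density, so P = ∫_{−1.2a}^{1.2a} |φ|² dx.
With A² fixed by ∫|φ|² = 1, i.e. A² = (a)^(−1), substitute and integrate.
Both integrals are even about x = 0, so only the x ≥ 0 halves are needed (the factors of 2 cancel). Substituting u = x/a, A² and the length scale cancel in the ratio: P = ∫_{0}^{1.2} e^(-2·u) du / ∫_{0}^{∞} e^(-2·u) du.
With ∫ e^(-2·u) du = -e^(-2·u)/2 + C, the region integral is 1/2 - e^(-12/5)/2 and the full one is 1/2.
The result is P = 0.9093.

P ≈ 0.909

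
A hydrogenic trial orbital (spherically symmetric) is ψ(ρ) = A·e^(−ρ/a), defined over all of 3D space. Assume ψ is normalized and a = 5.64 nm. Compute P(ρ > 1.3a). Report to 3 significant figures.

P ≈ 0.518

P = ∫ |ψ|² 4πρ² dρ over ρ > 1.3a.
The full normalization integral is A²·[π·a^3] = 1, fixing A².
Let u = ρ/a; then A², 4π and the length scale all cancel, so P = ∫_{1.3}^{∞} u^2·e^(-2·u) du ÷ ∫_{0}^{∞} u^2·e^(-2·u) du.
Using ∫ u^2·e^(-2·u) du = -(2·u^2 + 2·u + 1)·e^(-2·u)/4, the numerator is 349·e^(-13/5)/200 and the denominator is 1/4.
This evaluates to P = 0.5184.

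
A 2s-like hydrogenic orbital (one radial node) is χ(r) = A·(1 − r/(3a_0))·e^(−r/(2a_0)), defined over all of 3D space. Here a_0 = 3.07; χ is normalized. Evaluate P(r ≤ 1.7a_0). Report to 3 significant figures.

P = ∫ |χ|² 4πr² dr over r ≤ 1.7a_0.
The full normalization integral is A²·[8·π·a_0^3/3] = 1, fixing A².
Substituting u = r/a_0, A², 4π and the length scale all cancel in the ratio: P = ∫_{0}^{1.7} u^2·(1 - u/3)^2·e^(-u) du / ∫_{0}^{∞} u^2·(1 - u/3)^2·e^(-u) du.
An antiderivative of u^2·(1 - u/3)^2·e^(-u) is (-u^4 + 2·u^3 - 3·u^2 - 6·u - 6)·e^(-u)/9; evaluating from 0 to 1.7 gives ≈ 0.19177, while the full integral is 2/3.
The region integral divided by the full integral gives P = 0.2877.

P ≈ 0.288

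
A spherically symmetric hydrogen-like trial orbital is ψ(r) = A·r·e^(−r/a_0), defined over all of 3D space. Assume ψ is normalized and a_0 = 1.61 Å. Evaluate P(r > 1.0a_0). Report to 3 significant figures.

Integrate the radial probability density 4πr²|ψ|² over r > 1.0a_0.
A² is fixed by ∫₀^∞ 4πr²|ψ|² dr = 1, i.e. A² = (3·π·a_0^5)^(−1).
Substituting u = r/a_0, A², 4π and the length scale all cancel in the ratio: P = ∫_{1.0}^{∞} u^4·e^(-2·u) du / ∫_{0}^{∞} u^4·e^(-2·u) du.
With ∫ u^4·e^(-2·u) du = -(u^4/2 + u^3 + 3·u^2/2 + 3·u/2 + 3/4)·e^(-2·u) + C, the region integral is 21·e^(-2)/4 and the full one is 3/4.
Taking the ratio yields P = 0.9473.

P ≈ 0.947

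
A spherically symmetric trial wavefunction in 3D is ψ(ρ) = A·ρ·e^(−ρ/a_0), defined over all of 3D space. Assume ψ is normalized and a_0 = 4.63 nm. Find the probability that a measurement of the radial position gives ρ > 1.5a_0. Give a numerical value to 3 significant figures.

P = ∫ |ψ|² 4πρ² dρ over ρ > 1.5a_0.
Normalization gives A² = 1/(3·π·a_0^5).
Let u = ρ/a_0; then A², 4π and the length scale all cancel, so P = ∫_{1.5}^{∞} u^4·e^(-2·u) du ÷ ∫_{0}^{∞} u^4·e^(-2·u) du.
With ∫ u^4·e^(-2·u) du = -(u^4/2 + u^3 + 3·u^2/2 + 3·u/2 + 3/4)·e^(-2·u) + C, the region integral is 393·e^(-3)/32 and the full one is 3/4.
This evaluates to P = 0.8153.

P ≈ 0.815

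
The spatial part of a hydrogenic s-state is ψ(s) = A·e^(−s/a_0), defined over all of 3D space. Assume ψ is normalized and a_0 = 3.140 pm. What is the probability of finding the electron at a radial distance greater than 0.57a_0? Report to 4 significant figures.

Integrate the radial probability density 4πs²|ψ|² over s > 0.57a_0.
The full normalization integral is A²·[π·a_0^3] = 1, fixing A².
Let u = s/a_0; then A², 4π and the length scale all cancel, so P = ∫_{0.57}^{∞} u^2·e^(-2·u) du ÷ ∫_{0}^{∞} u^2·e^(-2·u) du.
With ∫ u^2·e^(-2·u) du = -(2·u^2 + 2·u + 1)·e^(-2·u)/4 + C, the region integral is ≈ 0.223058 and the full one is 1/4.
This evaluates to P = 0.89223.

P ≈ 0.8922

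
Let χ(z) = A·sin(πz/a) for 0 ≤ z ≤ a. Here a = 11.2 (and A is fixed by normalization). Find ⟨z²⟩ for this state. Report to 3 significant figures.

By definition ⟨z²⟩ = ∫ z^2 |χ(z)|² dz.
The ratio of the moment integral to the normalization integral gives ⟨z²⟩ = -a^2/(2·π^2) + a^2/3.
With a = 11.2, ⟨z^2⟩ = 35.46.

⟨z^2⟩ ≈ 35.5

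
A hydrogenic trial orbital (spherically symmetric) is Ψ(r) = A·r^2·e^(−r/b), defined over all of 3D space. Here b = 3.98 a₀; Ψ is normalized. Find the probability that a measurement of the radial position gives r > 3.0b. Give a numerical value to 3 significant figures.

Integrate the radial probability density 4πr²|Ψ|² over r > 3.0b.
Normalization gives A² = 1/(45·π·b^7/2).
Let u = r/b; then A², 4π and the length scale all cancel, so P = ∫_{3.0}^{∞} u^6·e^(-2·u) du ÷ ∫_{0}^{∞} u^6·e^(-2·u) du.
Using ∫ u^6·e^(-2·u) du = -(4·u^6 + 12·u^5 + 30·u^4 + 60·u^3 + 90·u^2 + 90·u + 45)·e^(-2·u)/8, the numerator is ≈ 3.4105 and the denominator is 45/8.
The region integral divided by the full integral gives P = 0.6063.

P ≈ 0.606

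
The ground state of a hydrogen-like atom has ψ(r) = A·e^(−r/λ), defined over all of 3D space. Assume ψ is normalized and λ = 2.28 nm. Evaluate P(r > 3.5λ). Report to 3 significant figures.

P ≈ 0.0296

Integrate the radial probability density 4πr²|ψ|² over r > 3.5λ.
The full normalization integral is A²·[π·λ^3] = 1, fixing A².
Let u = r/λ; then A², 4π and the length scale all cancel, so P = ∫_{3.5}^{∞} u^2·e^(-2·u) du ÷ ∫_{0}^{∞} u^2·e^(-2·u) du.
With ∫ u^2·e^(-2·u) du = -(2·u^2 + 2·u + 1)·e^(-2·u)/4 + C, the region integral is 65·e^(-7)/8 and the full one is 1/4.
This evaluates to P = 0.02964.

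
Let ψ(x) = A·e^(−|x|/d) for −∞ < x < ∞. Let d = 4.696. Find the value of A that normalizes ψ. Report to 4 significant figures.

The normalization condition is ∫|ψ|² dx = 1 from −∞ to ∞.
The integral (without the A² prefactor) comes out to d.
Substituting d = 4.696 gives A² = 0.21295, so A = 0.46146.

A ≈ 0.4615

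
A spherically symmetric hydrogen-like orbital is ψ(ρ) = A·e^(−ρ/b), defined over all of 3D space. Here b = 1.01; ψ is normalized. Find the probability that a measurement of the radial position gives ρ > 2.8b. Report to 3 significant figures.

P ≈ 0.0824

P = ∫ |ψ|² 4πρ² dρ over ρ > 2.8b.
The full normalization integral is A²·[π·b^3] = 1, fixing A².
In terms of u = ρ/b (A², 4π and the length scale all cancel between numerator and denominator), P = [∫_{2.8}^{∞} u^2·e^(-2·u) du] / [∫_{0}^{∞} u^2·e^(-2·u) du].
Using ∫ u^2·e^(-2·u) du = -(2·u^2 + 2·u + 1)·e^(-2·u)/4, the numerator is 557·e^(-28/5)/100 and the denominator is 1/4.
The region integral divided by the full integral gives P = 0.08239.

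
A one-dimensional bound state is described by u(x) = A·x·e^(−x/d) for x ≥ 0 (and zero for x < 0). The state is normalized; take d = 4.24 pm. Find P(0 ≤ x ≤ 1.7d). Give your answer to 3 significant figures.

The probability is P = ∫ |u|² dx over [0, 1.7d].
With A² fixed by ∫|u|² = 1, i.e. A² = (d^3/4)^(−1), substitute and integrate.
Let t = x/d; then A² and the length scale cancel, so P = ∫_{0}^{1.7} t^2·e^(-2·t) dt ÷ ∫_{0}^{∞} t^2·e^(-2·t) dt.
With ∫ t^2·e^(-2·t) dt = -(2·t^2 + 2·t + 1)·e^(-2·t)/4 + C, the region integral is 1/4 - 509·e^(-17/5)/200 and the full one is 1/4.
Evaluating gives P = 0.6603.

P ≈ 0.660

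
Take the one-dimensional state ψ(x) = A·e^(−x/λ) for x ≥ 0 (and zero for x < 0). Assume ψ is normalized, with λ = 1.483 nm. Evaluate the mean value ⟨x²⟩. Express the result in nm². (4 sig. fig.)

⟨x²⟩ = ∫ x^2 |ψ|² dx over the full domain.
The ratio of the moment integral to the normalization integral gives ⟨x²⟩ = λ^2/2.
With λ = 1.483, ⟨x^2⟩ = 1.0996.

⟨x^2⟩ ≈ 1.100 nm^2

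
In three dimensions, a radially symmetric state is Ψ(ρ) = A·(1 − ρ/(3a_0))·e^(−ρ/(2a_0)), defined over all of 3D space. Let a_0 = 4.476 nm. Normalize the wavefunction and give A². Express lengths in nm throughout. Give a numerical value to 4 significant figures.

Normalization requires ∫|Ψ|² 4πρ² dρ = 1, integrated from 0 to ∞.
The angular integral contributes 4π, leaving ∫₀^∞ ρ²|Ψ|² dρ.
With ∫₀^∞ ρ^4 e^(−αρ) dρ = 4!/α^5, ∫|Ψ|² 4πρ² dρ = A²·(8·π·a_0^3/3).
So A² = (8·π·a_0^3/3)^(−1).
Substituting a_0 = 4.476 gives A² = 0.0013311, so A = 0.036484.

A^2 ≈ 0.001331 nm^(-3)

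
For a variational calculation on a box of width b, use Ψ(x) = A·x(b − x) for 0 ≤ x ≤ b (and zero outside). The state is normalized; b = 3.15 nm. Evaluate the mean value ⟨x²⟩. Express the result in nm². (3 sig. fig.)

⟨x^2⟩ ≈ 2.84 nm^2

The expectation value is the |Ψ|²-weighted average of x^2: ∫ x^2|Ψ|² dx.
The ratio of the moment integral to the normalization integral gives ⟨x²⟩ = 2·b^2/7.
Putting b = 3.15 gives 2.835.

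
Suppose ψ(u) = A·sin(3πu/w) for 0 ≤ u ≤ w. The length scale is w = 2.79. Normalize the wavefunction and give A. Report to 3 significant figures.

A ≈ 0.847

The normalization condition is ∫|ψ|² du = 1 from 0 to w.
With ∫₀^w sin²(nπu/w) du = w/2, carrying out the integral gives A² · w/2.
Hence A² = 1/[w/2].
Plugging in w = 2.79 yields A = 0.8467.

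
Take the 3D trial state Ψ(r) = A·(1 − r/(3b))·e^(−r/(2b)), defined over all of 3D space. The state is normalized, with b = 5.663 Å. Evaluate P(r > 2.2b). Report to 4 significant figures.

Integrate the radial probability density 4πr²|Ψ|² over r > 2.2b.
The full normalization integral is A²·[8·π·b^3/3] = 1, fixing A².
Substituting u = r/b, A², 4π and the length scale all cancel in the ratio: P = ∫_{2.2}^{∞} u^2·(1 - u/3)^2·e^(-u) du / ∫_{0}^{∞} u^2·(1 - u/3)^2·e^(-u) du.
With ∫ u^2·(1 - u/3)^2·e^(-u) du = (-u^4 + 2·u^3 - 3·u^2 - 6·u - 6)·e^(-u)/9 + C, the region integral is ≈ 0.441361 and the full one is 2/3.
The region integral divided by the full integral gives P = 0.66204.

P ≈ 0.6620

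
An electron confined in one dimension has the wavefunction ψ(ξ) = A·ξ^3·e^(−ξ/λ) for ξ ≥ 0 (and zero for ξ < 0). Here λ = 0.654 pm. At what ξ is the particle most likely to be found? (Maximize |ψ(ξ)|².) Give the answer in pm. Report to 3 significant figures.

ξ ≈ 1.96 pm

Differentiate |ψ(ξ)|² with respect to ξ and set to zero.
This gives ξ = 3·λ.
With λ = 0.654, the most probable position is 1.962 pm.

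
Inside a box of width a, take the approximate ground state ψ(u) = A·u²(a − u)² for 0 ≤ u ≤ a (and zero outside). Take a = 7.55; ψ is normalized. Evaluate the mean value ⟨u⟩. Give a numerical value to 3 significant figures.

⟨u⟩ ≈ 3.78

⟨u⟩ = ∫ u |ψ|² du over the full domain.
The ratio of the moment integral to the normalization integral gives ⟨u⟩ = a/2.
With a = 7.55, ⟨u⟩ = 3.775.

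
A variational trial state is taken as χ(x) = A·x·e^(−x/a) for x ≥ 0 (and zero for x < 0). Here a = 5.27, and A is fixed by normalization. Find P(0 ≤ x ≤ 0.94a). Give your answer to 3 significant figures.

P ≈ 0.291

P = ∫_{0}^{0.94a} |χ(x)|² dx.
With A² fixed by ∫|χ|² = 1, i.e. A² = (a^3/4)^(−1), substitute and integrate.
In terms of u = x/a (A² and the length scale cancel between numerator and denominator), P = [∫_{0}^{0.94} u^2·e^(-2·u) du] / [∫_{0}^{∞} u^2·e^(-2·u) du].
An antiderivative of u^2·e^(-2·u) is -(2·u^2 + 2·u + 1)·e^(-2·u)/4; evaluating from 0 to 0.94 gives 1/4 - 5809·e^(-47/25)/5000, while the full integral is 1/4.
Evaluating gives P = 0.2909.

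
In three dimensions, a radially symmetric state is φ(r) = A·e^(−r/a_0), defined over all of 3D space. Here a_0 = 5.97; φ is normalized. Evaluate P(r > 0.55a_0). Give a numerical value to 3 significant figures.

P ≈ 0.900

Integrate the radial probability density 4πr²|φ|² over r > 0.55a_0.
Normalization gives A² = 1/(π·a_0^3).
In terms of u = r/a_0 (A², 4π and the length scale all cancel between numerator and denominator), P = [∫_{0.55}^{∞} u^2·e^(-2·u) du] / [∫_{0}^{∞} u^2·e^(-2·u) du].
An antiderivative of u^2·e^(-2·u) is -(2·u^2 + 2·u + 1)·e^(-2·u)/4; evaluating from 0.55 to ∞ gives 541·e^(-11/10)/800, while the full integral is 1/4.
The region integral divided by the full integral gives P = 0.9004.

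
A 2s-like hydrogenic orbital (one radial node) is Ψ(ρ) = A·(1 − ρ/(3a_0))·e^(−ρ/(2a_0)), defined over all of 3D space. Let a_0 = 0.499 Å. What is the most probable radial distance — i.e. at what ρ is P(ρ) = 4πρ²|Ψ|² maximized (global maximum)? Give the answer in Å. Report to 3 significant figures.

The maximum of P(ρ) = 4πρ²|Ψ|² occurs where its derivative vanishes.
Solving yields ρ = a_0.
With a_0 = 0.499, the most probable radial distance is 0.4990 Å.

ρ ≈ 0.499 Å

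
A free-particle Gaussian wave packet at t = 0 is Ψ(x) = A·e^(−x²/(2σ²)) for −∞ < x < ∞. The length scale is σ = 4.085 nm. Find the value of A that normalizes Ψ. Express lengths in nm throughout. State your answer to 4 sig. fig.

A ≈ 0.3716 nm^(-1/2)

Require ∫ |Ψ|² dx = 1 over the whole domain.
Differentiating ∫e^(−αx²) dx = √(π/α) under α to get the higher moments, the integral (without the A² prefactor) comes out to √(π)·σ.
Hence A² = 1/[√(π)·σ].
Plugging in σ = 4.085 yields A = 0.37163.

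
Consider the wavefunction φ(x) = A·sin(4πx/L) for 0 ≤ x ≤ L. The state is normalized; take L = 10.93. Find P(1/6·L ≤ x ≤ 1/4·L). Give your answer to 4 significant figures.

P ≈ 0.04888

The probability is P = ∫ |φ|² dx over [1/6·L, 1/4·L].
Since A² = 1/(L/2), this is the region integral divided by the full normalization integral.
Let u = x/L; then A² and the length scale cancel, so P = ∫_{1/6}^{1/4} sin(4·π·u)^2 du ÷ ∫_{0}^{1} sin(4·π·u)^2 du.
With ∫ sin(4·π·u)^2 du = u/2 - sin(4·π·u)·cos(4·π·u)/(8·π) + C, the region integral is -√(3)/(32·π) + 1/24 and the full one is 1/2.
This works out to P = (-√(3)/16 + π/12)/π.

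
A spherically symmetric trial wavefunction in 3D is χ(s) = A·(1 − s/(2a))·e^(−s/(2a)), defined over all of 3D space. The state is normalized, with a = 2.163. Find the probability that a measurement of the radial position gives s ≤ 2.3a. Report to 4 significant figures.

P ≈ 0.05325

P = ∫ |χ|² 4πs² ds over s ≤ 2.3a.
The full normalization integral is A²·[8·π·a^3] = 1, fixing A².
Let u = s/a; then A², 4π and the length scale all cancel, so P = ∫_{0}^{2.3} u^2·(1 - u/2)^2·e^(-u) du ÷ ∫_{0}^{∞} u^2·(1 - u/2)^2·e^(-u) du.
An antiderivative of u^2·(1 - u/2)^2·e^(-u) is -(u^4/4 + u^2 + 2·u + 2)·e^(-u); evaluating from 0 to 2.3 gives ≈ 0.106509, while the full integral is 2.
The region integral divided by the full integral gives P = 0.053254.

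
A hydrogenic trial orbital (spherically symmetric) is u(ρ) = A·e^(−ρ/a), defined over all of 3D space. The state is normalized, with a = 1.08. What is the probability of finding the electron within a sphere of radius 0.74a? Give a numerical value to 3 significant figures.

P ≈ 0.186

Integrate the radial probability density 4πρ²|u|² over ρ ≤ 0.74a.
The full normalization integral is A²·[π·a^3] = 1, fixing A².
In terms of t = ρ/a (A², 4π and the length scale all cancel between numerator and denominator), P = [∫_{0}^{0.74} t^2·e^(-2·t) dt] / [∫_{0}^{∞} t^2·e^(-2·t) dt].
Using ∫ t^2·e^(-2·t) dt = -(2·t^2 + 2·t + 1)·e^(-2·t)/4, the numerator is 1/4 - 4469·e^(-37/25)/5000 and the denominator is 1/4.
Taking the ratio yields P = 0.1861.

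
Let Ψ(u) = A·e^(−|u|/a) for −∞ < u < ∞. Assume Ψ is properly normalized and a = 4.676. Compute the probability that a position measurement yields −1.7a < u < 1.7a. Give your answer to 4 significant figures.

|Ψ|² is the probability density, so P = ∫_{−1.7a}^{1.7a} |Ψ|² du.
With A² fixed by ∫|Ψ|² = 1, i.e. A² = (a)^(−1), substitute and integrate.
By symmetry take twice the u ≥ 0 contribution in numerator and denominator; the 2's cancel. Let t = u/a; then A² and the length scale cancel, so P = ∫_{0}^{1.7} e^(-2·t) dt ÷ ∫_{0}^{∞} e^(-2·t) dt.
An antiderivative of e^(-2·t) is -e^(-2·t)/2; evaluating from 0 to 1.7 gives 1/2 - e^(-17/5)/2, while the full integral is 1/2.
Evaluating gives P = 0.96663.

P ≈ 0.9666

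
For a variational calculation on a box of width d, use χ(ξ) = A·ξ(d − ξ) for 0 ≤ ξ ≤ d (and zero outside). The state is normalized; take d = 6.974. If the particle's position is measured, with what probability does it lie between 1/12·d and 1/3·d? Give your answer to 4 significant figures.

|χ|² is the probability density, so P = ∫_{1/12·d}^{1/3·d} |χ|² dξ.
The normalization integral ∫|χ|²dξ over the whole domain equals d^5/30·A², and A² cancels in the ratio.
Let u = ξ/d; then A² and the length scale cancel, so P = ∫_{1/12}^{1/3} u^2·(1 - u)^2 du ÷ ∫_{0}^{1} u^2·(1 - u)^2 du.
An antiderivative of u^2·(1 - u)^2 is u^3·(6·u^2 - 15·u + 10)/30; evaluating from 1/12 to 1/3 gives ≈ 0.00682629, while the full integral is 1/30.
This works out to P = 0.20479.

P ≈ 0.2048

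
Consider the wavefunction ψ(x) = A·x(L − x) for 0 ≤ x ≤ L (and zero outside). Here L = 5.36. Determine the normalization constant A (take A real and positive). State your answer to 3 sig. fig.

Normalization requires ∫|ψ|² dx = 1, integrated from 0 to L.
Carrying out the integral gives A² · L^5/30.
Setting this equal to 1 gives A² = 1/(L^5/30).
Substituting L = 5.36 gives A² = 0.006781, so A = 0.08235.

A ≈ 0.0823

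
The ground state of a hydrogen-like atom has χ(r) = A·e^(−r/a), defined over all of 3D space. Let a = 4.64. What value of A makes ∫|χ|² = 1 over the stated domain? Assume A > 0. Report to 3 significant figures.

The normalization condition is ∫|χ|² 4πr² dr = 1 from 0 to ∞.
(Spherical symmetry: dV = 4πr² dr.)
With ∫₀^∞ r^2 e^(−αr) dr = 2!/α^3, carrying out the integral gives A² · π·a^3.
Setting this equal to 1 gives A² = 1/(π·a^3).
Plugging in a = 4.64 yields A = 0.05645.

A ≈ 0.0564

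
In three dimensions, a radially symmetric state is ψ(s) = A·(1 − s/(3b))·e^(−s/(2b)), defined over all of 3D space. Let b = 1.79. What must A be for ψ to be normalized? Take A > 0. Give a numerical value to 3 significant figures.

The normalization condition is ∫|ψ|² 4πs² ds = 1 from 0 to ∞.
Recall ∫₀^∞ s^m e^(−s/β) ds = m!·β^(m+1), with ψ = A·(1 − s/(3b))·e^(−s/(2b)), the integral evaluates to A²·[8·π·b^3/3].
Substituting b = 1.79 gives A² = 0.02081, so A = 0.1443.

A ≈ 0.144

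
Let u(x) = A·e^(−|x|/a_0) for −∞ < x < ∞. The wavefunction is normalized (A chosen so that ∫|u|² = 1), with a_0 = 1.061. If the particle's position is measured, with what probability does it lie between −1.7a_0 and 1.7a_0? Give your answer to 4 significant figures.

P ≈ 0.9666

P = ∫_{−1.7a_0}^{1.7a_0} |u(x)|² dx.
The normalization integral ∫|u|²dx over the whole domain equals a_0·A², and A² cancels in the ratio.
By symmetry take twice the x ≥ 0 contribution in numerator and denominator; the 2's cancel. Let t = x/a_0; then A² and the length scale cancel, so P = ∫_{0}^{1.7} e^(-2·t) dt ÷ ∫_{0}^{∞} e^(-2·t) dt.
An antiderivative of e^(-2·t) is -e^(-2·t)/2; evaluating from 0 to 1.7 gives 1/2 - e^(-17/5)/2, while the full integral is 1/2.
Taking the ratio, P = 0.96663.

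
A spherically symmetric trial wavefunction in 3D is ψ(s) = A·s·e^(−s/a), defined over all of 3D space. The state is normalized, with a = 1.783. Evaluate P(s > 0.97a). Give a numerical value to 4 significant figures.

P ≈ 0.9526

Integrate the radial probability density 4πs²|ψ|² over s > 0.97a.
The full normalization integral is A²·[3·π·a^5] = 1, fixing A².
Substituting u = s/a, A², 4π and the length scale all cancel in the ratio: P = ∫_{0.97}^{∞} u^4·e^(-2·u) du / ∫_{0}^{∞} u^4·e^(-2·u) du.
Using ∫ u^4·e^(-2·u) du = -(u^4/2 + u^3 + 3·u^2/2 + 3·u/2 + 3/4)·e^(-2·u), the numerator is ≈ 0.714449 and the denominator is 3/4.
This evaluates to P = 0.95260.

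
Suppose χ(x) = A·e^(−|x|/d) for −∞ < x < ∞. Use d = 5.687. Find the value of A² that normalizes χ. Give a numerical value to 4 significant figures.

A^2 ≈ 0.1758

Require ∫ |χ|² dx = 1 over the whole domain.
With χ = A·e^(−|x|/d), the integral evaluates to A²·[d].
Hence A² = 1/[d].
Substituting d = 5.687 gives A² = 0.17584, so A = 0.41933.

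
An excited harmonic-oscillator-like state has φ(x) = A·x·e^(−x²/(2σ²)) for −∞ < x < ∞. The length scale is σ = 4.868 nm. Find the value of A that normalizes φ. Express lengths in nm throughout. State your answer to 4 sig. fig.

We need A² ∫|f|² dx = 1, taking the integral from −∞ to ∞.
∫|φ|² dx = A²·(√(π)·σ^3/2).
Setting this equal to 1 gives A² = 1/(√(π)·σ^3/2).
Substituting σ = 4.868 gives A² = 0.0097815, so A = 0.098901.

A ≈ 0.09890 nm^(-3/2)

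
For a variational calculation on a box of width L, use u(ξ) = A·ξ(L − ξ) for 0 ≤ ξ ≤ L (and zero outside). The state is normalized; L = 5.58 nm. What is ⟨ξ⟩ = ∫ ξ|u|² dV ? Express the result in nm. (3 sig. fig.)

⟨ξ⟩ = ∫ ξ |u|² dξ over the full domain.
Evaluating both integrals, ⟨ξ⟩ = L/2.
Putting L = 5.58 gives 2.790.

⟨ξ⟩ ≈ 2.79 nm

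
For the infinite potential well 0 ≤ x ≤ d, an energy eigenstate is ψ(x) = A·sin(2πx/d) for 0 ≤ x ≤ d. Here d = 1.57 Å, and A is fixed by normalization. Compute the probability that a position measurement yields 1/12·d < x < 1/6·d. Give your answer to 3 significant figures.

The probability is P = ∫ |ψ|² dx over [1/12·d, 1/6·d].
With A² fixed by ∫|ψ|² = 1, i.e. A² = (d/2)^(−1), substitute and integrate.
In terms of u = x/d (A² and the length scale cancel between numerator and denominator), P = [∫_{1/12}^{1/6} sin(2·π·u)^2 du] / [∫_{0}^{1} sin(2·π·u)^2 du].
With ∫ sin(2·π·u)^2 du = u/2 - sin(4·π·u)/(8·π) + C, the region integral is 1/24 and the full one is 1/2.
The result is P = 1/12.

P ≈ 0.0833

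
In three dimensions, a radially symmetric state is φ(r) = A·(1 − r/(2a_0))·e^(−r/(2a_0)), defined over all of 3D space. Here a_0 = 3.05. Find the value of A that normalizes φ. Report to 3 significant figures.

A ≈ 0.0374

We need A² ∫|f|² 4πr² dr = 1, taking the integral from 0 to ∞.
(Spherical symmetry: dV = 4πr² dr.)
Carrying out the integral gives A² · 8·π·a_0^3.
With a_0 = 3.05: A² = 0.001402 and A = 0.03745.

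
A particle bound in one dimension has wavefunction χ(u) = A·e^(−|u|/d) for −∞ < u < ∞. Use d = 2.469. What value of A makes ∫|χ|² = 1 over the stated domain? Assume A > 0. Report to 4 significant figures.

We need A² ∫|f|² du = 1, taking the integral from −∞ to ∞.
Carrying out the integral gives A² · d.
So A² = (d)^(−1).
With d = 2.469: A² = 0.40502 and A = 0.63641.

A ≈ 0.6364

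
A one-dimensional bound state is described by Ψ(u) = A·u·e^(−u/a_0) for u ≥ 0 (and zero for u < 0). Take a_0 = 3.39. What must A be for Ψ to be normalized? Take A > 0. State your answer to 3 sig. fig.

We need A² ∫|f|² du = 1, taking the integral from 0 to ∞.
Using ∫₀^∞ uⁿ e^(−αu) du = n!/αⁿ⁺¹, ∫|Ψ|² du = A²·(a_0^3/4).
Setting this equal to 1 gives A² = 1/(a_0^3/4).
Substituting a_0 = 3.39 gives A² = 0.1027, so A = 0.3204.

A ≈ 0.320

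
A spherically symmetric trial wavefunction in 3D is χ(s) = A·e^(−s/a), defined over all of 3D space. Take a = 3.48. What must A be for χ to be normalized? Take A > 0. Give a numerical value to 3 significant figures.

A ≈ 0.0869

The normalization condition is ∫|χ|² 4πs² ds = 1 from 0 to ∞.
With ∫₀^∞ s^2 e^(−αs) ds = 2!/α^3, carrying out the integral gives A² · π·a^3.
So A² = (π·a^3)^(−1).
Substituting a = 3.48 gives A² = 0.007553, so A = 0.08691.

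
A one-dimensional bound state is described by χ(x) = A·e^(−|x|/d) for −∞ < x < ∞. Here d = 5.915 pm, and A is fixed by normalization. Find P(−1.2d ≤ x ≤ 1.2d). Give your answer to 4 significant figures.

P ≈ 0.9093

|χ|² is the probability density, so P = ∫_{−1.2d}^{1.2d} |χ|² dx.
Since A² = 1/(d), this is the region integral divided by the full normalization integral.
By symmetry take twice the x ≥ 0 contribution in numerator and denominator; the 2's cancel. In terms of u = x/d (A² and the length scale cancel between numerator and denominator), P = [∫_{0}^{1.2} e^(-2·u) du] / [∫_{0}^{∞} e^(-2·u) du].
Using ∫ e^(-2·u) du = -e^(-2·u)/2, the numerator is 1/2 - e^(-12/5)/2 and the denominator is 1/2.
Taking the ratio, P = 0.90928.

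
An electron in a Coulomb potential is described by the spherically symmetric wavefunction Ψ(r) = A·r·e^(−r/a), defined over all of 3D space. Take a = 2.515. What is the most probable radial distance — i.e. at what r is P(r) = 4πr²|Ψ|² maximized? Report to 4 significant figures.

r ≈ 5.030

Differentiate P(r) = 4πr²|Ψ|² with respect to r and set to zero.
This gives r = 2·a.
With a = 2.515, the most probable radial distance is 5.0300.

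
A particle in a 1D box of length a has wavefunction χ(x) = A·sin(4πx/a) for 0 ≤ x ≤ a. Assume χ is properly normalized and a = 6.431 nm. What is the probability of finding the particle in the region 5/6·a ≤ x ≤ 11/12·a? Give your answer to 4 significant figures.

P ≈ 0.1522

The probability is P = ∫ |χ|² dx over [5/6·a, 11/12·a].
The normalization integral ∫|χ|²dx over the whole domain equals a/2·A², and A² cancels in the ratio.
In terms of u = x/a (A² and the length scale cancel between numerator and denominator), P = [∫_{5/6}^{11/12} sin(4·π·u)^2 du] / [∫_{0}^{1} sin(4·π·u)^2 du].
An antiderivative of sin(4·π·u)^2 is u/2 - sin(4·π·u)·cos(4·π·u)/(8·π); evaluating from 5/6 to 11/12 gives √(3)/(16·π) + 1/24, while the full integral is 1/2.
The result is P = (√(3)/8 + π/12)/π.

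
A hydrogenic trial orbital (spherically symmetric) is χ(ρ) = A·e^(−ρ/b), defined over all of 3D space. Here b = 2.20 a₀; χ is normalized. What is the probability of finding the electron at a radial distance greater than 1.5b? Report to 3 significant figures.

P ≈ 0.423

Integrate the radial probability density 4πρ²|χ|² over ρ > 1.5b.
A² is fixed by ∫₀^∞ 4πρ²|χ|² dρ = 1, i.e. A² = (π·b^3)^(−1).
In terms of u = ρ/b (A², 4π and the length scale all cancel between numerator and denominator), P = [∫_{1.5}^{∞} u^2·e^(-2·u) du] / [∫_{0}^{∞} u^2·e^(-2·u) du].
With ∫ u^2·e^(-2·u) du = -(2·u^2 + 2·u + 1)·e^(-2·u)/4 + C, the region integral is 17·e^(-3)/8 and the full one is 1/4.
Taking the ratio yields P = 0.4232.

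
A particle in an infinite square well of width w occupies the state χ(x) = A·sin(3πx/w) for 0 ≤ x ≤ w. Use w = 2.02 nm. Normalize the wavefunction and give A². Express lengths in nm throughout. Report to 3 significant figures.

A^2 ≈ 0.990 nm^(-1)

Require ∫ |χ|² dx = 1 over the whole domain.
∫|χ|² dx = A²·(w/2).
Plugging in w = 2.02 yields A = 0.9950.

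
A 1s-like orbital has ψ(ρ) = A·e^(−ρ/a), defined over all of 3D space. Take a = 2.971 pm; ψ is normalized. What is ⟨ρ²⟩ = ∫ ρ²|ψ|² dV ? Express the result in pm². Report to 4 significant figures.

⟨ρ^2⟩ ≈ 26.48 pm^2

The expectation value is the |ψ|²-weighted average of ρ^2: ∫ ρ^2|ψ|² 4πρ² dρ.
The ratio of the moment integral to the normalization integral gives ⟨ρ²⟩ = 3·a^2.
With a = 2.971, ⟨ρ^2⟩ = 26.481.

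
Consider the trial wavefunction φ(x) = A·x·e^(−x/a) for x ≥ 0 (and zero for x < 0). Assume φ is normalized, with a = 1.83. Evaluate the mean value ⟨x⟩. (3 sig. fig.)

The expectation value is the |φ|²-weighted average of x: ∫ x|φ|² dx.
The ratio of the moment integral to the normalization integral gives ⟨x⟩ = 3·a/2.
Putting a = 1.83 gives 2.745.

⟨x⟩ ≈ 2.75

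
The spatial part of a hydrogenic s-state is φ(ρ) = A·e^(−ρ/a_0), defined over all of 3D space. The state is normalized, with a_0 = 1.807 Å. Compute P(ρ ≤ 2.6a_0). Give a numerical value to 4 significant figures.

P ≈ 0.8912

Integrate the radial probability density 4πρ²|φ|² over ρ ≤ 2.6a_0.
A² is fixed by ∫₀^∞ 4πρ²|φ|² dρ = 1, i.e. A² = (π·a_0^3)^(−1).
In terms of u = ρ/a_0 (A², 4π and the length scale all cancel between numerator and denominator), P = [∫_{0}^{2.6} u^2·e^(-2·u) du] / [∫_{0}^{∞} u^2·e^(-2·u) du].
An antiderivative of u^2·e^(-2·u) is -(2·u^2 + 2·u + 1)·e^(-2·u)/4; evaluating from 0 to 2.6 gives 1/4 - 493·e^(-26/5)/100, while the full integral is 1/4.
The region integral divided by the full integral gives P = 0.89121.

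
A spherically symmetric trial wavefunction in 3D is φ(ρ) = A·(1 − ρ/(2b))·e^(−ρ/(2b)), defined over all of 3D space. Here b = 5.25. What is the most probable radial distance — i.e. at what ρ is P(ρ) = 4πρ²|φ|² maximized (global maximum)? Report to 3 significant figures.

The maximum of P(ρ) = 4πρ²|φ|² occurs where its derivative vanishes.
This gives ρ = b·(√(5) + 3).
With b = 5.25, the most probable radial distance is 27.49.

ρ ≈ 27.5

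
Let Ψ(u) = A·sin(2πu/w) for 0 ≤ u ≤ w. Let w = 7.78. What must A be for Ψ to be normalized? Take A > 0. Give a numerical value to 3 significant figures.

Require ∫ |Ψ|² du = 1 over the whole domain.
With ∫₀^w sin²(nπu/w) du = w/2, carrying out the integral gives A² · w/2.
Setting this equal to 1 gives A² = 1/(w/2).
Substituting w = 7.78 gives A² = 0.2571, so A = 0.5070.

A ≈ 0.507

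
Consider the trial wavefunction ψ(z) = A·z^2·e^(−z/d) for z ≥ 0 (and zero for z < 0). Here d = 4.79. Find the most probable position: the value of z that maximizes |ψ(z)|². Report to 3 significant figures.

Differentiate |ψ(z)|² with respect to z and set to zero.
This gives z = 2·d.
With d = 4.79, the most probable position is 9.580.

z ≈ 9.58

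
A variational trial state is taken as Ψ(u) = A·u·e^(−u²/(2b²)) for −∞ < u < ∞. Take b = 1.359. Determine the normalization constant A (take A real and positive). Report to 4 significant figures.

A ≈ 0.6705

We need A² ∫|f|² du = 1, taking the integral from −∞ to ∞.
With ∫_{−∞}^{∞} u^(2m) e^(−αu²) du = (2m−1)!!·√π / (2^m α^(m+1/2)), ∫|Ψ|² du = A²·(√(π)·b^3/2).
With b = 1.359: A² = 0.44957 and A = 0.67050.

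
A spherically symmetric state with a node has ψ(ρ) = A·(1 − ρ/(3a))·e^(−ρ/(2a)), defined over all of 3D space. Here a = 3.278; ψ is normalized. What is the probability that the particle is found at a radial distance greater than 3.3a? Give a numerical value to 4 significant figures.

P ≈ 0.6466

Integrate the radial probability density 4πρ²|ψ|² over ρ > 3.3a.
The full normalization integral is A²·[8·π·a^3/3] = 1, fixing A².
Let u = ρ/a; then A², 4π and the length scale all cancel, so P = ∫_{3.3}^{∞} u^2·(1 - u/3)^2·e^(-u) du ÷ ∫_{0}^{∞} u^2·(1 - u/3)^2·e^(-u) du.
With ∫ u^2·(1 - u/3)^2·e^(-u) du = (-u^4 + 2·u^3 - 3·u^2 - 6·u - 6)·e^(-u)/9 + C, the region integral is ≈ 0.431074 and the full one is 2/3.
This evaluates to P = 0.64661.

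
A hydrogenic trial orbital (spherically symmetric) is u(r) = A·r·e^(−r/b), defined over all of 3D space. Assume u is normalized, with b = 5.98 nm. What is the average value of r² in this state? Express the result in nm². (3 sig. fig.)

By definition ⟨r²⟩ = ∫ r^2 |u(r)|² 4πr² dr.
Recall ∫₀^∞ r^m e^(−r/β) dr = m!·β^(m+1), evaluating both integrals, ⟨r²⟩ = 15·b^2/2.
With b = 5.98, ⟨r^2⟩ = 268.2.

⟨r^2⟩ ≈ 268 nm^2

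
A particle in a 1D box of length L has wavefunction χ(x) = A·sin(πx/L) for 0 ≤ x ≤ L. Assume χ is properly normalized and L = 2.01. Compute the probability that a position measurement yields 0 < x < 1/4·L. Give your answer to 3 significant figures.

P ≈ 0.0908

P = ∫_{0}^{1/4·L} |χ(x)|² dx.
The normalization integral ∫|χ|²dx over the whole domain equals L/2·A², and A² cancels in the ratio.
Substituting u = x/L, A² and the length scale cancel in the ratio: P = ∫_{0}^{1/4} sin(π·u)^2 du / ∫_{0}^{1} sin(π·u)^2 du.
With ∫ sin(π·u)^2 du = u/2 - sin(2·π·u)/(4·π) + C, the region integral is 1/8 - 1/(4·π) and the full one is 1/2.
This works out to P = (-2 + π)/(4·π).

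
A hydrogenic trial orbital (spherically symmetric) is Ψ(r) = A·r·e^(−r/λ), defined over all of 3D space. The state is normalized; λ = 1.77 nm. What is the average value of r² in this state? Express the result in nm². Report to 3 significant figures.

⟨r²⟩ = ∫ r^2 |Ψ|² 4πr² dr over the full domain.
With ∫₀^∞ r^6 e^(−αr) dr = 6!/α^7, since the A² factors cancel between numerator and denominator, ⟨r²⟩ = 15·λ^2/2.
With λ = 1.77, ⟨r^2⟩ = 23.50.

⟨r^2⟩ ≈ 23.5 nm^2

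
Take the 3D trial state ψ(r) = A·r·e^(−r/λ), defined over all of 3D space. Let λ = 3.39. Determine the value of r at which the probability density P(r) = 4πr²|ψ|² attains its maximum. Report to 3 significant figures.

r ≈ 6.78

Set d/dr [P(r) = 4πr²|ψ|²] = 0 and solve for r > 0.
Solving yields r = 2·λ.
With λ = 3.39, the most probable radial distance is 6.780.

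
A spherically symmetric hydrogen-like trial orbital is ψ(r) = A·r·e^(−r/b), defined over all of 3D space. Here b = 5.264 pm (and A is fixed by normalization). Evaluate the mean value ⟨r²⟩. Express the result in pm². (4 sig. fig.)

The expectation value is the |ψ|²-weighted average of r^2: ∫ r^2|ψ|² 4πr² dr.
With ∫₀^∞ r^6 e^(−αr) dr = 6!/α^7, the ratio of the moment integral to the normalization integral gives ⟨r²⟩ = 15·b^2/2.
With b = 5.264, ⟨r^2⟩ = 207.82.

⟨r^2⟩ ≈ 207.8 pm^2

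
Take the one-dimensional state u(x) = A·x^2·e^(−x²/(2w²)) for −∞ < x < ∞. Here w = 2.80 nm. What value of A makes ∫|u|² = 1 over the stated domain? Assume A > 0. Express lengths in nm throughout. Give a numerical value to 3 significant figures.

A ≈ 0.0661 nm^(-5/2)

The normalization condition is ∫|u|² dx = 1 from −∞ to ∞.
Carrying out the integral gives A² · 3·√(π)·w^5/4.
Setting this equal to 1 gives A² = 1/(3·√(π)·w^5/4).
Plugging in w = 2.80 yields A = 0.06611.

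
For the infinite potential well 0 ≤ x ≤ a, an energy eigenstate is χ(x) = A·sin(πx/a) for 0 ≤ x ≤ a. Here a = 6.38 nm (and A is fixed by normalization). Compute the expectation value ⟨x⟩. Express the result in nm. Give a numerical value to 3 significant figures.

⟨x⟩ = ∫ x |χ|² dx over the full domain.
With ∫₀^a sin²(nπx/a) dx = a/2, since the A² factors cancel between numerator and denominator, ⟨x⟩ = a/2.
Putting a = 6.38 gives 3.190.

⟨x⟩ ≈ 3.19 nm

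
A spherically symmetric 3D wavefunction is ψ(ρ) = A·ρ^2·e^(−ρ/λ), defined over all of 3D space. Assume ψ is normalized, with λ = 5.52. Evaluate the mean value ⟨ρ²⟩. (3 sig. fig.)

⟨ρ^2⟩ ≈ 427

The expectation value is the |ψ|²-weighted average of ρ^2: ∫ ρ^2|ψ|² 4πρ² dρ.
Recall ∫₀^∞ ρ^m e^(−ρ/β) dρ = m!·β^(m+1), the ratio of the moment integral to the normalization integral gives ⟨ρ²⟩ = 14·λ^2.
With λ = 5.52, ⟨ρ^2⟩ = 426.6.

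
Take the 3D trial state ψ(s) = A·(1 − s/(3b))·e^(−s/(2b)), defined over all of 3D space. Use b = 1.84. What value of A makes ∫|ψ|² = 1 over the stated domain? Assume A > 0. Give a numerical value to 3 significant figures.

Normalization requires ∫|ψ|² 4πs² ds = 1, integrated from 0 to ∞.
Using ∫₀^∞ sⁿ e^(−αs) ds = n!/αⁿ⁺¹, ∫|ψ|² 4πs² ds = A²·(8·π·b^3/3).
So A² = (8·π·b^3/3)^(−1).
With b = 1.84: A² = 0.01916 and A = 0.1384.

A ≈ 0.138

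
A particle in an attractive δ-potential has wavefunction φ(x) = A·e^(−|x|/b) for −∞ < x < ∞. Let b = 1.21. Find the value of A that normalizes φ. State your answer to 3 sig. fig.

A ≈ 0.909

The normalization condition is ∫|φ|² dx = 1 from −∞ to ∞.
Recall ∫₀^∞ x^m e^(−x/β) dx = m!·β^(m+1), with φ = A·e^(−|x|/b), the integral evaluates to A²·[b].
Substituting b = 1.21 gives A² = 0.8264, so A = 0.9091.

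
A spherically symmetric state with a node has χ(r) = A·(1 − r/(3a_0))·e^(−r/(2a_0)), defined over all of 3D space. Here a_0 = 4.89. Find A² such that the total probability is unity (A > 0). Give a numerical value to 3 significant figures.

The normalization condition is ∫|χ|² 4πr² dr = 1 from 0 to ∞.
With χ = A·(1 − r/(3a_0))·e^(−r/(2a_0)), the integral evaluates to A²·[8·π·a_0^3/3].
Hence A² = 1/[8·π·a_0^3/3].
Plugging in a_0 = 4.89 yields A = 0.03195.

A^2 ≈ 0.00102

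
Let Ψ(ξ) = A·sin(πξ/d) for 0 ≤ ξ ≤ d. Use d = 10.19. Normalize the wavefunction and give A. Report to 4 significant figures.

Normalization requires ∫|Ψ|² dξ = 1, integrated from 0 to d.
With ∫₀^d sin²(nπξ/d) dξ = d/2, the integral (without the A² prefactor) comes out to d/2.
So A² = (d/2)^(−1).
Plugging in d = 10.19 yields A = 0.44302.

A ≈ 0.4430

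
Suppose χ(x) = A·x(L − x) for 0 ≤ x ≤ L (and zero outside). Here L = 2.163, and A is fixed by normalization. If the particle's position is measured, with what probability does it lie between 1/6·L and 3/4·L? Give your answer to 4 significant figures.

P = ∫_{1/6·L}^{3/4·L} |χ(x)|² dx.
With A² fixed by ∫|χ|² = 1, i.e. A² = (L^5/30)^(−1), substitute and integrate.
In terms of u = x/L (A² and the length scale cancel between numerator and denominator), P = [∫_{1/6}^{3/4} u^2·(1 - u)^2 du] / [∫_{0}^{1} u^2·(1 - u)^2 du].
Using ∫ u^2·(1 - u)^2 du = u^3·(6·u^2 - 15·u + 10)/30, the numerator is ≈ 0.0286997 and the denominator is 1/30.
The result is P = 0.86099.

P ≈ 0.8610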